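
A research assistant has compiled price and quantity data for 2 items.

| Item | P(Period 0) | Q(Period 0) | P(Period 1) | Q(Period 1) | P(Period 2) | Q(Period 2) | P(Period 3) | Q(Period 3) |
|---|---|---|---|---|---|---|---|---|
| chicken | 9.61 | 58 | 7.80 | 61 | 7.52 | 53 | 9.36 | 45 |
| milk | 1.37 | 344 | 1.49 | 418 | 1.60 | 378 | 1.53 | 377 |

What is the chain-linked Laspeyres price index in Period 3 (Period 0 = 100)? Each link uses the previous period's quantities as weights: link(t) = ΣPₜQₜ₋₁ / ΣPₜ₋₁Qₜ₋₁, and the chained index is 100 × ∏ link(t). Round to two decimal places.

103.09

Link Period 0→Period 1:
ΣP(Period 1)Q(Period 0) = 7.80×58 + 1.49×344 = 452.4 + 512.56 = 964.96
ΣP(Period 0)Q(Period 0) = 9.61×58 + 1.37×344 = 557.38 + 471.28 = 1028.66
link = 964.96/1028.66 = 0.938075
Link Period 1→Period 2:
ΣP(Period 2)Q(Period 1) = 7.52×61 + 1.60×418 = 458.72 + 668.8 = 1127.52
ΣP(Period 1)Q(Period 1) = 7.80×61 + 1.49×418 = 475.8 + 622.82 = 1098.62
link = 1127.52/1098.62 = 1.026306
Link Period 2→Period 3:
ΣP(Period 3)Q(Period 2) = 9.36×53 + 1.53×378 = 496.08 + 578.34 = 1074.42
ΣP(Period 2)Q(Period 2) = 7.52×53 + 1.60×378 = 398.56 + 604.8 = 1003.36
link = 1074.42/1003.36 = 1.070822
Chained index = 100 × 0.938075 × 1.026306 × 1.070822 = 103.0936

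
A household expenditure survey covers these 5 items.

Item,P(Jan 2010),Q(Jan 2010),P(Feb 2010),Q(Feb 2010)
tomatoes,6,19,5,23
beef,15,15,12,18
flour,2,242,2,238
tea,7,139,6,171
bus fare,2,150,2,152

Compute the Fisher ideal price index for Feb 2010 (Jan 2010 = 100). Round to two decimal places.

89.96

Laspeyres component (base-period weights):
ΣP(Feb 2010)Q(Jan 2010) = 5×19 + 12×15 + 2×242 + 6×139 + 2×150 = 95 + 180 + 484 + 834 + 300 = 1893
ΣP(Jan 2010)Q(Jan 2010) = 6×19 + 15×15 + 2×242 + 7×139 + 2×150 = 114 + 225 + 484 + 973 + 300 = 2096
L = 1893 / 2096 × 100 = 90.3149
Paasche component (current-period weights):
ΣP(Feb 2010)Q(Feb 2010) = 5×23 + 12×18 + 2×238 + 6×171 + 2×152 = 115 + 216 + 476 + 1026 + 304 = 2137
ΣP(Jan 2010)Q(Feb 2010) = 6×23 + 15×18 + 2×238 + 7×171 + 2×152 = 138 + 270 + 476 + 1197 + 304 = 2385
P = 2137 / 2385 × 100 = 89.6017
Fisher = √(L × P) = √(90.3149 × 89.6017) = 89.9576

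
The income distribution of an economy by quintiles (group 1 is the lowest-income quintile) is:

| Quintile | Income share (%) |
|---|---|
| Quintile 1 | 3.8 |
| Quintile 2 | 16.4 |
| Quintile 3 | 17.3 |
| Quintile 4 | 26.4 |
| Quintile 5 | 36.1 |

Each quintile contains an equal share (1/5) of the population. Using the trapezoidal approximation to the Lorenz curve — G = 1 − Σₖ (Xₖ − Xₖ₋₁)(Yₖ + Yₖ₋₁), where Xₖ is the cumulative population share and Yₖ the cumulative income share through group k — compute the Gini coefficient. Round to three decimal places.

0.298

Cumulative income shares Yₖ: 0.0380, 0.2020, 0.3750, 0.6390, 1.0000
Σ (Xₖ−Xₖ₋₁)(Yₖ+Yₖ₋₁) = (1/5)(0.0380+0.0000) + (1/5)(0.2020+0.0380) + (1/5)(0.3750+0.2020) + (1/5)(0.6390+0.3750) + (1/5)(1.0000+0.6390)
  = 0.0076 + 0.0480 + 0.1154 + 0.2028 + 0.3278 = 0.7016
G = 1 − 0.7016 = 0.2984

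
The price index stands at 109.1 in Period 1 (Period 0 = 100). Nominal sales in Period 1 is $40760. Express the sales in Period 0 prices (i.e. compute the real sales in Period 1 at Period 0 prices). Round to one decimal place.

37360.2

Real = Nominal ÷ (Index/100) = 40760 ÷ (109.1/100)
     = 40760 ÷ 1.091 = 37360.2200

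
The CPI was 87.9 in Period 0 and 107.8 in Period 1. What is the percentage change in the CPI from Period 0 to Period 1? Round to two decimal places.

Change = (107.8 − 87.9) / 87.9 × 100
       = 19.9 / 87.9 × 100 = 22.6394%

22.64%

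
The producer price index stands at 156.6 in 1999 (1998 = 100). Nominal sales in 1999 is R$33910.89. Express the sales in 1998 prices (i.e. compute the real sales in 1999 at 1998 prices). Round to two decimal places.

21654.46

Real = Nominal ÷ (Index/100) = 33910.89 ÷ (156.6/100)
     = 33910.89 ÷ 1.566 = 21654.4636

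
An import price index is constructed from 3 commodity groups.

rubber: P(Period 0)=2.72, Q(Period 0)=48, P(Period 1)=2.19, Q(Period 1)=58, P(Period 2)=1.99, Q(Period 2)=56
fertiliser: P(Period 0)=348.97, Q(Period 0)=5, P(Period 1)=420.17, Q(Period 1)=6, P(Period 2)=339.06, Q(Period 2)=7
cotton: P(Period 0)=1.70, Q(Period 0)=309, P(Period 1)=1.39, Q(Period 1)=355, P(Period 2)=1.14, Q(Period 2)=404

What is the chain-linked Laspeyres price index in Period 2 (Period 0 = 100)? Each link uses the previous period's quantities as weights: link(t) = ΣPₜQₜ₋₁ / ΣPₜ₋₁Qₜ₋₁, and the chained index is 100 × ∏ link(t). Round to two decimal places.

89.27

Link Period 0→Period 1:
ΣP(Period 1)Q(Period 0) = 2.19×48 + 420.17×5 + 1.39×309 = 105.12 + 2100.85 + 429.51 = 2635.48
ΣP(Period 0)Q(Period 0) = 2.72×48 + 348.97×5 + 1.70×309 = 130.56 + 1744.85 + 525.3 = 2400.71
link = 2635.48/2400.71 = 1.097792
Link Period 1→Period 2:
ΣP(Period 2)Q(Period 1) = 1.99×58 + 339.06×6 + 1.14×355 = 115.42 + 2034.36 + 404.7 = 2554.48
ΣP(Period 1)Q(Period 1) = 2.19×58 + 420.17×6 + 1.39×355 = 127.02 + 2521.02 + 493.45 = 3141.49
link = 2554.48/3141.49 = 0.813143
Chained index = 100 × 1.097792 × 0.813143 = 89.2662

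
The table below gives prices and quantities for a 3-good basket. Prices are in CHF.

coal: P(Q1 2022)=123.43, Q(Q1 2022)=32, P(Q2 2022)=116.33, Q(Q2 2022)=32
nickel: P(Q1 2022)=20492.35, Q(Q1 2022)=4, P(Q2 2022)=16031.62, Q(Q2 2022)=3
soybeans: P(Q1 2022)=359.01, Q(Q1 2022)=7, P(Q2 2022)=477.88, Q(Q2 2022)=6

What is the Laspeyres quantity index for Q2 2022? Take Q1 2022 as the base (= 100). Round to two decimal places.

76.42

Laspeyres quantity index uses base-period prices as weights.
ΣP(Q1 2022)·Q(Q2 2022) = 123.43×32 + 20492.35×3 + 359.01×6 = 3949.76 + 61477.05 + 2154.06 = 67580.87
ΣP(Q1 2022)·Q(Q1 2022) = 123.43×32 + 20492.35×4 + 359.01×7 = 3949.76 + 81969.4 + 2513.07 = 88432.23
Index = 67580.87 / 88432.23 × 100 = 76.4211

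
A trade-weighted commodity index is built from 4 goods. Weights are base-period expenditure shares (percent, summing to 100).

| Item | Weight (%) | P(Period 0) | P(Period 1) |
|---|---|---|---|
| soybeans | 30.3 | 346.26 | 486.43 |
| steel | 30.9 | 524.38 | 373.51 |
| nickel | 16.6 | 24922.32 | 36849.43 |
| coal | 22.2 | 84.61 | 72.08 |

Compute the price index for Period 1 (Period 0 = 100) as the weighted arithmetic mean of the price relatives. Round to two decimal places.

soybeans: 30.3 × (486.43/346.26) = 30.3 × 1.404811 = 42.5658
steel: 30.9 × (373.51/524.38) = 30.9 × 0.712289 = 22.0097
nickel: 16.6 × (36849.43/24922.32) = 16.6 × 1.478571 = 24.5443
coal: 22.2 × (72.08/84.61) = 22.2 × 0.851909 = 18.9124
Index = Σ wᵢ·(p₁ᵢ/p₀ᵢ) = 42.5658 + 22.0097 + 24.5443 + 18.9124 = 108.0322

108.03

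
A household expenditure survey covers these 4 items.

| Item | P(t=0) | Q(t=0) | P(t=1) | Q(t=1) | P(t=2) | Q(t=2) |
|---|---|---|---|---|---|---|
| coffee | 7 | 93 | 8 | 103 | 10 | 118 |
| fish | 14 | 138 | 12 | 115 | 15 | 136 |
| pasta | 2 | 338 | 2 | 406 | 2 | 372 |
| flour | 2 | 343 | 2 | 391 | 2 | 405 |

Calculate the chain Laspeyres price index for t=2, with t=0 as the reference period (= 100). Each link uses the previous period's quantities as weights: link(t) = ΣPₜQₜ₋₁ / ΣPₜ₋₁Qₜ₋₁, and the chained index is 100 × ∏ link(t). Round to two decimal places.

Link t=0→t=1:
ΣP(t=1)Q(t=0) = 8×93 + 12×138 + 2×338 + 2×343 = 744 + 1656 + 676 + 686 = 3762
ΣP(t=0)Q(t=0) = 7×93 + 14×138 + 2×338 + 2×343 = 651 + 1932 + 676 + 686 = 3945
link = 3762/3945 = 0.953612
Link t=1→t=2:
ΣP(t=2)Q(t=1) = 10×103 + 15×115 + 2×406 + 2×391 = 1030 + 1725 + 812 + 782 = 4349
ΣP(t=1)Q(t=1) = 8×103 + 12×115 + 2×406 + 2×391 = 824 + 1380 + 812 + 782 = 3798
link = 4349/3798 = 1.145076
Chained index = 100 × 0.953612 × 1.145076 = 109.1959

109.20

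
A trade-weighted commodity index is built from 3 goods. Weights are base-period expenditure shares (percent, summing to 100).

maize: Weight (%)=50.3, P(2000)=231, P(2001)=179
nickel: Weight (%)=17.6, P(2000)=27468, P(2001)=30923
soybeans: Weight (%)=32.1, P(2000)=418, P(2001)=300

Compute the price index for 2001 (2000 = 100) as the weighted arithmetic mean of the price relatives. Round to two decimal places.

81.83

maize: 50.3 × (179/231) = 50.3 × 0.774892 = 38.9771
nickel: 17.6 × (30923/27468) = 17.6 × 1.125783 = 19.8138
soybeans: 32.1 × (300/418) = 32.1 × 0.717703 = 23.0383
Index = Σ wᵢ·(p₁ᵢ/p₀ᵢ) = 38.9771 + 19.8138 + 23.0383 = 81.8291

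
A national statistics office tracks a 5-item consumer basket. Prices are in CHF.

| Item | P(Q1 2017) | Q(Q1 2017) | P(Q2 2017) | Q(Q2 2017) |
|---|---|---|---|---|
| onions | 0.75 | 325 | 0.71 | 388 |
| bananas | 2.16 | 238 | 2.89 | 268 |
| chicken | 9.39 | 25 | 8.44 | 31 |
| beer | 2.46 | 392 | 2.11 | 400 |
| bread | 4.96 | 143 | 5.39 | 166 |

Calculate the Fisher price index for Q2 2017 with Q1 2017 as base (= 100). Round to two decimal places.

Laspeyres component (base-period weights):
ΣP(Q2 2017)Q(Q1 2017) = 0.71×325 + 2.89×238 + 8.44×25 + 2.11×392 + 5.39×143 = 230.75 + 687.82 + 211 + 827.12 + 770.77 = 2727.46
ΣP(Q1 2017)Q(Q1 2017) = 0.75×325 + 2.16×238 + 9.39×25 + 2.46×392 + 4.96×143 = 243.75 + 514.08 + 234.75 + 964.32 + 709.28 = 2666.18
L = 2727.46 / 2666.18 × 100 = 102.2984
Paasche component (current-period weights):
ΣP(Q2 2017)Q(Q2 2017) = 0.71×388 + 2.89×268 + 8.44×31 + 2.11×400 + 5.39×166 = 275.48 + 774.52 + 261.64 + 844 + 894.74 = 3050.38
ΣP(Q1 2017)Q(Q2 2017) = 0.75×388 + 2.16×268 + 9.39×31 + 2.46×400 + 4.96×166 = 291 + 578.88 + 291.09 + 984 + 823.36 = 2968.33
P = 3050.38 / 2968.33 × 100 = 102.7642
Fisher = √(L × P) = √(102.2984 × 102.7642) = 102.5310

102.53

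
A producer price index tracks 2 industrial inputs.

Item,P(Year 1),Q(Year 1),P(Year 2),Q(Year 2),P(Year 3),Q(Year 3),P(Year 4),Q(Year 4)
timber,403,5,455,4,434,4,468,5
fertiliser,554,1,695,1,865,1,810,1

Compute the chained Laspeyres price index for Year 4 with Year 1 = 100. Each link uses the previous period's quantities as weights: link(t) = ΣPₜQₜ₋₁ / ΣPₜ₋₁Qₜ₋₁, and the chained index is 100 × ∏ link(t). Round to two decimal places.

Link Year 1→Year 2:
ΣP(Year 2)Q(Year 1) = 455×5 + 695×1 = 2275 + 695 = 2970
ΣP(Year 1)Q(Year 1) = 403×5 + 554×1 = 2015 + 554 = 2569
link = 2970/2569 = 1.156092
Link Year 2→Year 3:
ΣP(Year 3)Q(Year 2) = 434×4 + 865×1 = 1736 + 865 = 2601
ΣP(Year 2)Q(Year 2) = 455×4 + 695×1 = 1820 + 695 = 2515
link = 2601/2515 = 1.034195
Link Year 3→Year 4:
ΣP(Year 4)Q(Year 3) = 468×4 + 810×1 = 1872 + 810 = 2682
ΣP(Year 3)Q(Year 3) = 434×4 + 865×1 = 1736 + 865 = 2601
link = 2682/2601 = 1.031142
Chained index = 100 × 1.156092 × 1.034195 × 1.031142 = 123.2858

123.29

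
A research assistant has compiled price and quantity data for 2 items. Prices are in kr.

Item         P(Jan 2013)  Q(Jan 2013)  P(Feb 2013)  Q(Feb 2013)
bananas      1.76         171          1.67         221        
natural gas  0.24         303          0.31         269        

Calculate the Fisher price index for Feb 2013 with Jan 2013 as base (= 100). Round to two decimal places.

Laspeyres component (base-period weights):
ΣP(Feb 2013)Q(Jan 2013) = 1.67×171 + 0.31×303 = 285.57 + 93.93 = 379.5
ΣP(Jan 2013)Q(Jan 2013) = 1.76×171 + 0.24×303 = 300.96 + 72.72 = 373.68
L = 379.5 / 373.68 × 100 = 101.5575
Paasche component (current-period weights):
ΣP(Feb 2013)Q(Feb 2013) = 1.67×221 + 0.31×269 = 369.07 + 83.39 = 452.46
ΣP(Jan 2013)Q(Feb 2013) = 1.76×221 + 0.24×269 = 388.96 + 64.56 = 453.52
P = 452.46 / 453.52 × 100 = 99.7663
Fisher = √(L × P) = √(101.5575 × 99.7663) = 100.6579

100.66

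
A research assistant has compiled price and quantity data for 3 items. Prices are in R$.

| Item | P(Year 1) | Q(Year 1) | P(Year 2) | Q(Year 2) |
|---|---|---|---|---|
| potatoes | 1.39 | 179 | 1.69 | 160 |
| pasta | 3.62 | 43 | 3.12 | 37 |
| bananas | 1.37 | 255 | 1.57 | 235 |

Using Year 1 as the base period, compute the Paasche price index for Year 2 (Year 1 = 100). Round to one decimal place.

Paasche price index uses current-period quantities as weights.
ΣP(Year 2)·Q(Year 2) = 1.69×160 + 3.12×37 + 1.57×235 = 270.4 + 115.44 + 368.95 = 754.79
ΣP(Year 1)·Q(Year 2) = 1.39×160 + 3.62×37 + 1.37×235 = 222.4 + 133.94 + 321.95 = 678.29
Index = 754.79 / 678.29 × 100 = 111.2784

111.3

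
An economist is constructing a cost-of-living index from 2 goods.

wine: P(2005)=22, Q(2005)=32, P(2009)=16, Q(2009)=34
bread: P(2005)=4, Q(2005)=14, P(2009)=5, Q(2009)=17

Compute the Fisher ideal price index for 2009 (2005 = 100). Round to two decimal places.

Laspeyres component (base-period weights):
ΣP(2009)Q(2005) = 16×32 + 5×14 = 512 + 70 = 582
ΣP(2005)Q(2005) = 22×32 + 4×14 = 704 + 56 = 760
L = 582 / 760 × 100 = 76.5789
Paasche component (current-period weights):
ΣP(2009)Q(2009) = 16×34 + 5×17 = 544 + 85 = 629
ΣP(2005)Q(2009) = 22×34 + 4×17 = 748 + 68 = 816
P = 629 / 816 × 100 = 77.0833
Fisher = √(L × P) = √(76.5789 × 77.0833) = 76.8307

76.83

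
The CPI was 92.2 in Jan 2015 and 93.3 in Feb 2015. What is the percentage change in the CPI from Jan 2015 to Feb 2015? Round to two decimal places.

1.19%

Change = (93.3 − 92.2) / 92.2 × 100
       = 1.1 / 92.2 × 100 = 1.1931%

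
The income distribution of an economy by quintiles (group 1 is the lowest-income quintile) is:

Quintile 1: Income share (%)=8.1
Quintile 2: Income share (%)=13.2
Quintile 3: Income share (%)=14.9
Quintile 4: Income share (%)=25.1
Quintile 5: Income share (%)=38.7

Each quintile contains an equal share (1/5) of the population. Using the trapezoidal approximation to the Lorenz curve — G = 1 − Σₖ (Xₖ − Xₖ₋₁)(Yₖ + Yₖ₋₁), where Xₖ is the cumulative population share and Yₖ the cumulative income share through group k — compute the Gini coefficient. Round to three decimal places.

Cumulative income shares Yₖ: 0.0810, 0.2130, 0.3620, 0.6130, 1.0000
Σ (Xₖ−Xₖ₋₁)(Yₖ+Yₖ₋₁) = (1/5)(0.0810+0.0000) + (1/5)(0.2130+0.0810) + (1/5)(0.3620+0.2130) + (1/5)(0.6130+0.3620) + (1/5)(1.0000+0.6130)
  = 0.0162 + 0.0588 + 0.1150 + 0.1950 + 0.3226 = 0.7076
G = 1 − 0.7076 = 0.2924

0.292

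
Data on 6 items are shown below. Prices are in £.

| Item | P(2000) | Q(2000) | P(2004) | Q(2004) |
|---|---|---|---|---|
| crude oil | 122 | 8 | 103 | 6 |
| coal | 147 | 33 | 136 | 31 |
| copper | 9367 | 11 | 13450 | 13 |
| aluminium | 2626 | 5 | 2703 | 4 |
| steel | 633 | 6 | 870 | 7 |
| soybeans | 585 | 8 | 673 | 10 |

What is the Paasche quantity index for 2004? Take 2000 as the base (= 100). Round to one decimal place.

114.6

Paasche quantity index uses current-period prices as weights.
ΣP(2004)·Q(2004) = 103×6 + 136×31 + 13450×13 + 2703×4 + 870×7 + 673×10 = 618 + 4216 + 174850 + 10812 + 6090 + 6730 = 203316
ΣP(2004)·Q(2000) = 103×8 + 136×33 + 13450×11 + 2703×5 + 870×6 + 673×8 = 824 + 4488 + 147950 + 13515 + 5220 + 5384 = 177381
Index = 203316 / 177381 × 100 = 114.6211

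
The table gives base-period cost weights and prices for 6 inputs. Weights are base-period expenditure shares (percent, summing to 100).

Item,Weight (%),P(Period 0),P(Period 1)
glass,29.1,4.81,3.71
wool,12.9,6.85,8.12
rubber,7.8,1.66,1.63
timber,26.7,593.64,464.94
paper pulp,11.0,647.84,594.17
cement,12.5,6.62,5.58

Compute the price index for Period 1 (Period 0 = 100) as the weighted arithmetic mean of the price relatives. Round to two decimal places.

glass: 29.1 × (3.71/4.81) = 29.1 × 0.771310 = 22.4451
wool: 12.9 × (8.12/6.85) = 12.9 × 1.185401 = 15.2917
rubber: 7.8 × (1.63/1.66) = 7.8 × 0.981928 = 7.6590
timber: 26.7 × (464.94/593.64) = 26.7 × 0.783202 = 20.9115
paper pulp: 11.0 × (594.17/647.84) = 11.0 × 0.917155 = 10.0887
cement: 12.5 × (5.58/6.62) = 12.5 × 0.842900 = 10.5363
Index = Σ wᵢ·(p₁ᵢ/p₀ᵢ) = 22.4451 + 15.2917 + 7.6590 + 20.9115 + 10.0887 + 10.5363 = 86.9323

86.93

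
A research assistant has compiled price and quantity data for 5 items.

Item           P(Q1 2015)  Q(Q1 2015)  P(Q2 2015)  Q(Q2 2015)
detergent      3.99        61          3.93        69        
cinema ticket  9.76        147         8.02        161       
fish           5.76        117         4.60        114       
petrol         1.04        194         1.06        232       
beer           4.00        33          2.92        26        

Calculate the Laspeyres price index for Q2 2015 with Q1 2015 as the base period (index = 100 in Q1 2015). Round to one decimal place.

Laspeyres price index uses base-period quantities as weights.
ΣP(Q2 2015)·Q(Q1 2015) = 3.93×61 + 8.02×147 + 4.60×117 + 1.06×194 + 2.92×33 = 239.73 + 1178.94 + 538.2 + 205.64 + 96.36 = 2258.87
ΣP(Q1 2015)·Q(Q1 2015) = 3.99×61 + 9.76×147 + 5.76×117 + 1.04×194 + 4.00×33 = 243.39 + 1434.72 + 673.92 + 201.76 + 132 = 2685.79
Index = 2258.87 / 2685.79 × 100 = 84.1045

84.1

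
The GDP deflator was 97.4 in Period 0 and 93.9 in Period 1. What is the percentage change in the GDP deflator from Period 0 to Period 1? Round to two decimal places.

Change = (93.9 − 97.4) / 97.4 × 100
       = -3.5 / 97.4 × 100 = -3.5934%

-3.59%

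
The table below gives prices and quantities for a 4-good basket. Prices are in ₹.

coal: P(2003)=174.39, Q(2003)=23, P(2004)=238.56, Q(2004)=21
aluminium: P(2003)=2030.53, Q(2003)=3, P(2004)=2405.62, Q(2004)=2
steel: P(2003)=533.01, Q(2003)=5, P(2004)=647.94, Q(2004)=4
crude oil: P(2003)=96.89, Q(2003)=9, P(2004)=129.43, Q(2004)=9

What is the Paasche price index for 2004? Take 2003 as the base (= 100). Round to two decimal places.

126.57

Paasche price index uses current-period quantities as weights.
ΣP(2004)·Q(2004) = 238.56×21 + 2405.62×2 + 647.94×4 + 129.43×9 = 5009.76 + 4811.24 + 2591.76 + 1164.87 = 13577.63
ΣP(2003)·Q(2004) = 174.39×21 + 2030.53×2 + 533.01×4 + 96.89×9 = 3662.19 + 4061.06 + 2132.04 + 872.01 = 10727.3
Index = 13577.63 / 10727.3 × 100 = 126.5708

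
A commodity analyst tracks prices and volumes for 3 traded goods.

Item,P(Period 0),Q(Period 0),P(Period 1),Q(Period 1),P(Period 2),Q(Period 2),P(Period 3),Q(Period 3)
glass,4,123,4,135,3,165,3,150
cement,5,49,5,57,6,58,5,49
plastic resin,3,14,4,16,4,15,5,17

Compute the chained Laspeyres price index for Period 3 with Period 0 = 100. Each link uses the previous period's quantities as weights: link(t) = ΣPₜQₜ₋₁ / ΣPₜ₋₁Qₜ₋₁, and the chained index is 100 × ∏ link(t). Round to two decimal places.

Link Period 0→Period 1:
ΣP(Period 1)Q(Period 0) = 4×123 + 5×49 + 4×14 = 492 + 245 + 56 = 793
ΣP(Period 0)Q(Period 0) = 4×123 + 5×49 + 3×14 = 492 + 245 + 42 = 779
link = 793/779 = 1.017972
Link Period 1→Period 2:
ΣP(Period 2)Q(Period 1) = 3×135 + 6×57 + 4×16 = 405 + 342 + 64 = 811
ΣP(Period 1)Q(Period 1) = 4×135 + 5×57 + 4×16 = 540 + 285 + 64 = 889
link = 811/889 = 0.912261
Link Period 2→Period 3:
ΣP(Period 3)Q(Period 2) = 3×165 + 5×58 + 5×15 = 495 + 290 + 75 = 860
ΣP(Period 2)Q(Period 2) = 3×165 + 6×58 + 4×15 = 495 + 348 + 60 = 903
link = 860/903 = 0.952381
Chained index = 100 × 1.017972 × 0.912261 × 0.952381 = 88.4434

88.44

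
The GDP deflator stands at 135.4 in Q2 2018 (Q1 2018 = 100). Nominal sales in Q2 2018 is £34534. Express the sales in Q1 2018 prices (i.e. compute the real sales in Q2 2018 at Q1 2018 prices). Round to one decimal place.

25505.2

Real = Nominal ÷ (Index/100) = 34534 ÷ (135.4/100)
     = 34534 ÷ 1.354 = 25505.1699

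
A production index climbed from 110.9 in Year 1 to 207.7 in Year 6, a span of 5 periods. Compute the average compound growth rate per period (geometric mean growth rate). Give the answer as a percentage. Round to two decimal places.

13.37%

Growth factor = (207.7/110.9)^(1/5) = (1.872858)^(1/5) = 1.133707
Growth rate = 1.133707 − 1 = 0.133707 = 13.3707%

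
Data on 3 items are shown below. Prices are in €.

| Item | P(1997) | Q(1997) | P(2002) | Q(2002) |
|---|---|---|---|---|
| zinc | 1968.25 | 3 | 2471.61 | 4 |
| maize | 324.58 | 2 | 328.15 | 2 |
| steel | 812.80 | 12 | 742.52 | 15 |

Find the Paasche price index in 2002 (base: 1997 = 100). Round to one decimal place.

104.7

Paasche price index uses current-period quantities as weights.
ΣP(2002)·Q(2002) = 2471.61×4 + 328.15×2 + 742.52×15 = 9886.44 + 656.3 + 11137.8 = 21680.54
ΣP(1997)·Q(2002) = 1968.25×4 + 324.58×2 + 812.80×15 = 7873 + 649.16 + 12192 = 20714.16
Index = 21680.54 / 20714.16 × 100 = 104.6653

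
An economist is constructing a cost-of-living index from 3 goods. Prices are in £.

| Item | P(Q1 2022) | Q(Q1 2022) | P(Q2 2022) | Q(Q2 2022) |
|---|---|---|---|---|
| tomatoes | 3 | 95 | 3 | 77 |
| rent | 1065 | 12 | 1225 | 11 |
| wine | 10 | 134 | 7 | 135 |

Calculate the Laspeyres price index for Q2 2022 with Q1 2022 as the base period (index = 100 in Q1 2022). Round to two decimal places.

110.54

Laspeyres price index uses base-period quantities as weights.
ΣP(Q2 2022)·Q(Q1 2022) = 3×95 + 1225×12 + 7×134 = 285 + 14700 + 938 = 15923
ΣP(Q1 2022)·Q(Q1 2022) = 3×95 + 1065×12 + 10×134 = 285 + 12780 + 1340 = 14405
Index = 15923 / 14405 × 100 = 110.5380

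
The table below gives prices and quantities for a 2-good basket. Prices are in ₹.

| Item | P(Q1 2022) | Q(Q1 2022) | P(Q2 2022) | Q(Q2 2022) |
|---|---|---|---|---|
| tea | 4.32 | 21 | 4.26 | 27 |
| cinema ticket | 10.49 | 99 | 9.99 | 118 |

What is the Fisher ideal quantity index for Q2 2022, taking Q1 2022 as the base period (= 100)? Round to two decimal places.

119.96

Laspeyres component (base-period weights):
ΣP(Q1 2022)Q(Q2 2022) = 4.32×27 + 10.49×118 = 116.64 + 1237.82 = 1354.46
ΣP(Q1 2022)Q(Q1 2022) = 4.32×21 + 10.49×99 = 90.72 + 1038.51 = 1129.23
L = 1354.46 / 1129.23 × 100 = 119.9454
Paasche component (current-period weights):
ΣP(Q2 2022)Q(Q2 2022) = 4.26×27 + 9.99×118 = 115.02 + 1178.82 = 1293.84
ΣP(Q2 2022)Q(Q1 2022) = 4.26×21 + 9.99×99 = 89.46 + 989.01 = 1078.47
P = 1293.84 / 1078.47 × 100 = 119.9700
Fisher = √(L × P) = √(119.9454 × 119.9700) = 119.9577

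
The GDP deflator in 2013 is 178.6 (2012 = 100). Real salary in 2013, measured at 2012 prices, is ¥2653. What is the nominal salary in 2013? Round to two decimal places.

Nominal = Real × (Index/100) = 2653 × (178.6/100)
        = 2653 × 1.786 = 4738.2580

4738.26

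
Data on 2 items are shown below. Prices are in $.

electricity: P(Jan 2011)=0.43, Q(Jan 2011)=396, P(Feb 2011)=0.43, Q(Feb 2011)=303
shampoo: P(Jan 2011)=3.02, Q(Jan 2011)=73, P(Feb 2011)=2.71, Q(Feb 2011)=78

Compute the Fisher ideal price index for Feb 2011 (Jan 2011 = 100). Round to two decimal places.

Laspeyres component (base-period weights):
ΣP(Feb 2011)Q(Jan 2011) = 0.43×396 + 2.71×73 = 170.28 + 197.83 = 368.11
ΣP(Jan 2011)Q(Jan 2011) = 0.43×396 + 3.02×73 = 170.28 + 220.46 = 390.74
L = 368.11 / 390.74 × 100 = 94.2084
Paasche component (current-period weights):
ΣP(Feb 2011)Q(Feb 2011) = 0.43×303 + 2.71×78 = 130.29 + 211.38 = 341.67
ΣP(Jan 2011)Q(Feb 2011) = 0.43×303 + 3.02×78 = 130.29 + 235.56 = 365.85
P = 341.67 / 365.85 × 100 = 93.3907
Fisher = √(L × P) = √(94.2084 × 93.3907) = 93.7987

93.80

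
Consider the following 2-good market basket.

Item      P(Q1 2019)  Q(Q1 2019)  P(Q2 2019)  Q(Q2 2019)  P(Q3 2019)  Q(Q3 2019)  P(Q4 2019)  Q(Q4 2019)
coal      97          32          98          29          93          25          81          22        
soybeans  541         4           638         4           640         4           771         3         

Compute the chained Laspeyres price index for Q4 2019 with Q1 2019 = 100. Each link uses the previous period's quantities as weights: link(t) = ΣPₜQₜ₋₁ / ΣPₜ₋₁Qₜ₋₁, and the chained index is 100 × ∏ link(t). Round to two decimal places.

Link Q1 2019→Q2 2019:
ΣP(Q2 2019)Q(Q1 2019) = 98×32 + 638×4 = 3136 + 2552 = 5688
ΣP(Q1 2019)Q(Q1 2019) = 97×32 + 541×4 = 3104 + 2164 = 5268
link = 5688/5268 = 1.079727
Link Q2 2019→Q3 2019:
ΣP(Q3 2019)Q(Q2 2019) = 93×29 + 640×4 = 2697 + 2560 = 5257
ΣP(Q2 2019)Q(Q2 2019) = 98×29 + 638×4 = 2842 + 2552 = 5394
link = 5257/5394 = 0.974601
Link Q3 2019→Q4 2019:
ΣP(Q4 2019)Q(Q3 2019) = 81×25 + 771×4 = 2025 + 3084 = 5109
ΣP(Q3 2019)Q(Q3 2019) = 93×25 + 640×4 = 2325 + 2560 = 4885
link = 5109/4885 = 1.045855
Chained index = 100 × 1.079727 × 0.974601 × 1.045855 = 110.0556

110.06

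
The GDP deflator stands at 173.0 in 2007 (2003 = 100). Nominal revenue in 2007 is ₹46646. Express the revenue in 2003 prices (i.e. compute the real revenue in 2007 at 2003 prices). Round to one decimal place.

26963.0

Real = Nominal ÷ (Index/100) = 46646 ÷ (173.0/100)
     = 46646 ÷ 1.730 = 26963.0058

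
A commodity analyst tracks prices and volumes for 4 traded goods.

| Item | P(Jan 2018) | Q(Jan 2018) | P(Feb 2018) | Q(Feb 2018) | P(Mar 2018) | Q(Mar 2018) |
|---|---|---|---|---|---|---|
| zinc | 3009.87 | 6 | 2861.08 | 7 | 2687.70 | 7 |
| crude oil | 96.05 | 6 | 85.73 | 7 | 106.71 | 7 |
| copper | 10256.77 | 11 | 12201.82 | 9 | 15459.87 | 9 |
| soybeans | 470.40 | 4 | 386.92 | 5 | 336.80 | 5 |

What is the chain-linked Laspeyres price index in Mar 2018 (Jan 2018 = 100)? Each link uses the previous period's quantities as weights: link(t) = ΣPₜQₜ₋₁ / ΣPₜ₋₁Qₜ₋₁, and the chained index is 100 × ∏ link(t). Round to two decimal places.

Link Jan 2018→Feb 2018:
ΣP(Feb 2018)Q(Jan 2018) = 2861.08×6 + 85.73×6 + 12201.82×11 + 386.92×4 = 17166.48 + 514.38 + 134220.02 + 1547.68 = 153448.56
ΣP(Jan 2018)Q(Jan 2018) = 3009.87×6 + 96.05×6 + 10256.77×11 + 470.40×4 = 18059.22 + 576.3 + 112824.47 + 1881.6 = 133341.59
link = 153448.56/133341.59 = 1.150793
Link Feb 2018→Mar 2018:
ΣP(Mar 2018)Q(Feb 2018) = 2687.70×7 + 106.71×7 + 15459.87×9 + 336.80×5 = 18813.9 + 746.97 + 139138.83 + 1684 = 160383.7
ΣP(Feb 2018)Q(Feb 2018) = 2861.08×7 + 85.73×7 + 12201.82×9 + 386.92×5 = 20027.56 + 600.11 + 109816.38 + 1934.6 = 132378.65
link = 160383.7/132378.65 = 1.211553
Chained index = 100 × 1.150793 × 1.211553 = 139.4246

139.42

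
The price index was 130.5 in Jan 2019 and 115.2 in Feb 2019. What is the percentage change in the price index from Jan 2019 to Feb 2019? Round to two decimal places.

-11.72%

Change = (115.2 − 130.5) / 130.5 × 100
       = -15.3 / 130.5 × 100 = -11.7241%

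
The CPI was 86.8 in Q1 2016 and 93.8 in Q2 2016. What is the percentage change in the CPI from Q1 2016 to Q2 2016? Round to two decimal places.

8.06%

Change = (93.8 − 86.8) / 86.8 × 100
       = 7.0 / 86.8 × 100 = 8.0645%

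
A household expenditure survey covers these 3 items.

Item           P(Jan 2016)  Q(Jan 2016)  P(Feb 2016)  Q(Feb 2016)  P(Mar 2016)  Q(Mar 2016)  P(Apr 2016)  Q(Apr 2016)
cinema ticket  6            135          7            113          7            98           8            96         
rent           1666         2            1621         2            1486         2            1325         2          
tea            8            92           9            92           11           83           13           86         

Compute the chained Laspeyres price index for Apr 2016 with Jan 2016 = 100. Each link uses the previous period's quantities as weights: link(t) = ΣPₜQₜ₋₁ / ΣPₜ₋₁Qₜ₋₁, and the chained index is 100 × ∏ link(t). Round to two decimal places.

Link Jan 2016→Feb 2016:
ΣP(Feb 2016)Q(Jan 2016) = 7×135 + 1621×2 + 9×92 = 945 + 3242 + 828 = 5015
ΣP(Jan 2016)Q(Jan 2016) = 6×135 + 1666×2 + 8×92 = 810 + 3332 + 736 = 4878
link = 5015/4878 = 1.028085
Link Feb 2016→Mar 2016:
ΣP(Mar 2016)Q(Feb 2016) = 7×113 + 1486×2 + 11×92 = 791 + 2972 + 1012 = 4775
ΣP(Feb 2016)Q(Feb 2016) = 7×113 + 1621×2 + 9×92 = 791 + 3242 + 828 = 4861
link = 4775/4861 = 0.982308
Link Mar 2016→Apr 2016:
ΣP(Apr 2016)Q(Mar 2016) = 8×98 + 1325×2 + 13×83 = 784 + 2650 + 1079 = 4513
ΣP(Mar 2016)Q(Mar 2016) = 7×98 + 1486×2 + 11×83 = 686 + 2972 + 913 = 4571
link = 4513/4571 = 0.987311
Chained index = 100 × 1.028085 × 0.982308 × 0.987311 = 99.7082

99.71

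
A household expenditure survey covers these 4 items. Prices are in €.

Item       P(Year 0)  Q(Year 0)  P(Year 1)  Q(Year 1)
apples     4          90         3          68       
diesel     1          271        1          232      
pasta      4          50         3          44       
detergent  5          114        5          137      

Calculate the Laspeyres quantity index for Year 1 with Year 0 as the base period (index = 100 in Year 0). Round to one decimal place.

Laspeyres quantity index uses base-period prices as weights.
ΣP(Year 0)·Q(Year 1) = 4×68 + 1×232 + 4×44 + 5×137 = 272 + 232 + 176 + 685 = 1365
ΣP(Year 0)·Q(Year 0) = 4×90 + 1×271 + 4×50 + 5×114 = 360 + 271 + 200 + 570 = 1401
Index = 1365 / 1401 × 100 = 97.4304

97.4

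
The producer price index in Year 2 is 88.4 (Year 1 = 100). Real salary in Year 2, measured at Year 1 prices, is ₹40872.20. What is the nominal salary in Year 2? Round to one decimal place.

36131.0

Nominal = Real × (Index/100) = 40872.20 × (88.4/100)
        = 40872.20 × 0.884 = 36131.0248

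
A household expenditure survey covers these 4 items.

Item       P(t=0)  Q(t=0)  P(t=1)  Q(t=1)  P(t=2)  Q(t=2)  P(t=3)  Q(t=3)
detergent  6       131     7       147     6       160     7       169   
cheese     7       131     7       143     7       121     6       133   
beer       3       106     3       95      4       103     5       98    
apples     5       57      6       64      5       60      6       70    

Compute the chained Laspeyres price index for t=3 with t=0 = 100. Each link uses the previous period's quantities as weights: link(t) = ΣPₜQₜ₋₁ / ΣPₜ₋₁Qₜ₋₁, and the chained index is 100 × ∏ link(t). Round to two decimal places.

Link t=0→t=1:
ΣP(t=1)Q(t=0) = 7×131 + 7×131 + 3×106 + 6×57 = 917 + 917 + 318 + 342 = 2494
ΣP(t=0)Q(t=0) = 6×131 + 7×131 + 3×106 + 5×57 = 786 + 917 + 318 + 285 = 2306
link = 2494/2306 = 1.081526
Link t=1→t=2:
ΣP(t=2)Q(t=1) = 6×147 + 7×143 + 4×95 + 5×64 = 882 + 1001 + 380 + 320 = 2583
ΣP(t=1)Q(t=1) = 7×147 + 7×143 + 3×95 + 6×64 = 1029 + 1001 + 285 + 384 = 2699
link = 2583/2699 = 0.957021
Link t=2→t=3:
ΣP(t=3)Q(t=2) = 7×160 + 6×121 + 5×103 + 6×60 = 1120 + 726 + 515 + 360 = 2721
ΣP(t=2)Q(t=2) = 6×160 + 7×121 + 4×103 + 5×60 = 960 + 847 + 412 + 300 = 2519
link = 2721/2519 = 1.080191
Chained index = 100 × 1.081526 × 0.957021 × 1.080191 = 111.8044

111.80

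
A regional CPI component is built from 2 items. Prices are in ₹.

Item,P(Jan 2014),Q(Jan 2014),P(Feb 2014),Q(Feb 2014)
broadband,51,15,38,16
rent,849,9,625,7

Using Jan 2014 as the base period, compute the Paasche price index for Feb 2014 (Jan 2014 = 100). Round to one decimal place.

Paasche price index uses current-period quantities as weights.
ΣP(Feb 2014)·Q(Feb 2014) = 38×16 + 625×7 = 608 + 4375 = 4983
ΣP(Jan 2014)·Q(Feb 2014) = 51×16 + 849×7 = 816 + 5943 = 6759
Index = 4983 / 6759 × 100 = 73.7239

73.7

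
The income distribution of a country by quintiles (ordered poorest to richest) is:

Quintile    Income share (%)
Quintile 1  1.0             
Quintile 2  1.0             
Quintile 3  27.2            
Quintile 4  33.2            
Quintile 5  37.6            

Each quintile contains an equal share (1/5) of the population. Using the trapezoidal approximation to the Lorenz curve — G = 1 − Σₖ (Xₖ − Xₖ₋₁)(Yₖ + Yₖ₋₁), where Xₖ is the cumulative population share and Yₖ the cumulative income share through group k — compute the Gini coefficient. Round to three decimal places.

0.422

Cumulative income shares Yₖ: 0.0100, 0.0200, 0.2920, 0.6240, 1.0000
Σ (Xₖ−Xₖ₋₁)(Yₖ+Yₖ₋₁) = (1/5)(0.0100+0.0000) + (1/5)(0.0200+0.0100) + (1/5)(0.2920+0.0200) + (1/5)(0.6240+0.2920) + (1/5)(1.0000+0.6240)
  = 0.0020 + 0.0060 + 0.0624 + 0.1832 + 0.3248 = 0.5784
G = 1 − 0.5784 = 0.4216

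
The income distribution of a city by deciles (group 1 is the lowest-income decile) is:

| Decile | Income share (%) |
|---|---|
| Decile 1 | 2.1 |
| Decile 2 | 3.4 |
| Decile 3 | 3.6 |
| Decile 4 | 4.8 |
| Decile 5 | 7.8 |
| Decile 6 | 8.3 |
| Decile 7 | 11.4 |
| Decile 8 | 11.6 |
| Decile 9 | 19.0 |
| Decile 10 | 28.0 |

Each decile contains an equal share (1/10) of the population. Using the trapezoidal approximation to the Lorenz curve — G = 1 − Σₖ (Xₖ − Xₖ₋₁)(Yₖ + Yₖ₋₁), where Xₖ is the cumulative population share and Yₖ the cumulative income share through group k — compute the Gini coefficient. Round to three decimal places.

Cumulative income shares Yₖ: 0.0210, 0.0550, 0.0910, 0.1390, 0.2170, 0.3000, 0.4140, 0.5300, 0.7200, 1.0000
Σ (Xₖ−Xₖ₋₁)(Yₖ+Yₖ₋₁) = (1/10)(0.0210+0.0000) + (1/10)(0.0550+0.0210) + (1/10)(0.0910+0.0550) + (1/10)(0.1390+0.0910) + (1/10)(0.2170+0.1390) + (1/10)(0.3000+0.2170) + (1/10)(0.4140+0.3000) + (1/10)(0.5300+0.4140) + (1/10)(0.7200+0.5300) + (1/10)(1.0000+0.7200)
  = 0.0021 + 0.0076 + 0.0146 + 0.0230 + 0.0356 + 0.0517 + 0.0714 + 0.0944 + 0.1250 + 0.1720 = 0.5974
G = 1 − 0.5974 = 0.4026

0.403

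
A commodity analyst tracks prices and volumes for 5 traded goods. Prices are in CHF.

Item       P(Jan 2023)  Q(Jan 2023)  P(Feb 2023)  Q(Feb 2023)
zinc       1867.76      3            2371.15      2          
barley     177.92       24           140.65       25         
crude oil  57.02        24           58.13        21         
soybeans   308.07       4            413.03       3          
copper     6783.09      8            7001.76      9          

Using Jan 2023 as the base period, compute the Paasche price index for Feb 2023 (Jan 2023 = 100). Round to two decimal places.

103.34

Paasche price index uses current-period quantities as weights.
ΣP(Feb 2023)·Q(Feb 2023) = 2371.15×2 + 140.65×25 + 58.13×21 + 413.03×3 + 7001.76×9 = 4742.3 + 3516.25 + 1220.73 + 1239.09 + 63015.84 = 73734.21
ΣP(Jan 2023)·Q(Feb 2023) = 1867.76×2 + 177.92×25 + 57.02×21 + 308.07×3 + 6783.09×9 = 3735.52 + 4448 + 1197.42 + 924.21 + 61047.81 = 71352.96
Index = 73734.21 / 71352.96 × 100 = 103.3373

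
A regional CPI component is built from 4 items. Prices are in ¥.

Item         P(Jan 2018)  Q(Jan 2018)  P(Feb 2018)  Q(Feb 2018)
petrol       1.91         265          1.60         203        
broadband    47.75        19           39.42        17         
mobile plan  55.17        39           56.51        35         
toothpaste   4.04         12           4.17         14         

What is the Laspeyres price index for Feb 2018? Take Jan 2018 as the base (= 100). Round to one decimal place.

94.8

Laspeyres price index uses base-period quantities as weights.
ΣP(Feb 2018)·Q(Jan 2018) = 1.60×265 + 39.42×19 + 56.51×39 + 4.17×12 = 424 + 748.98 + 2203.89 + 50.04 = 3426.91
ΣP(Jan 2018)·Q(Jan 2018) = 1.91×265 + 47.75×19 + 55.17×39 + 4.04×12 = 506.15 + 907.25 + 2151.63 + 48.48 = 3613.51
Index = 3426.91 / 3613.51 × 100 = 94.8360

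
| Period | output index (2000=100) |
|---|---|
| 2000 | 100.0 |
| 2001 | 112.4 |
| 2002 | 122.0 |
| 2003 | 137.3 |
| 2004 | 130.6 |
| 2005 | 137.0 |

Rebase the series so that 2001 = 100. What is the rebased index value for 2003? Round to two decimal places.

122.15

Rebased(2003) = 137.3 / 112.4 × 100 = 122.1530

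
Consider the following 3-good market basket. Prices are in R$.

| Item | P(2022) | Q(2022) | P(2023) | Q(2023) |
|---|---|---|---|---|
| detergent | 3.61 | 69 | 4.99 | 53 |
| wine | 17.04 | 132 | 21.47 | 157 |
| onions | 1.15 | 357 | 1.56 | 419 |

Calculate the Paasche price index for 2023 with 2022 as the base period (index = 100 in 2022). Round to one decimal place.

128.1

Paasche price index uses current-period quantities as weights.
ΣP(2023)·Q(2023) = 4.99×53 + 21.47×157 + 1.56×419 = 264.47 + 3370.79 + 653.64 = 4288.9
ΣP(2022)·Q(2023) = 3.61×53 + 17.04×157 + 1.15×419 = 191.33 + 2675.28 + 481.85 = 3348.46
Index = 4288.9 / 3348.46 × 100 = 128.0857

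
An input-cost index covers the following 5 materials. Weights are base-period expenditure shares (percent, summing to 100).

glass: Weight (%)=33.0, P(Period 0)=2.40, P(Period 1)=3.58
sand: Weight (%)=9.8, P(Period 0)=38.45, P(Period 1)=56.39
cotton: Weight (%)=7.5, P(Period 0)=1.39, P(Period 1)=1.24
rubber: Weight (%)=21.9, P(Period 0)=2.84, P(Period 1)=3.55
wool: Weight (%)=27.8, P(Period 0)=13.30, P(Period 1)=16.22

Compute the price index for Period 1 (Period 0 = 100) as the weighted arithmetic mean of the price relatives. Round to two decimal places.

131.57

glass: 33.0 × (3.58/2.40) = 33.0 × 1.491667 = 49.2250
sand: 9.8 × (56.39/38.45) = 9.8 × 1.466580 = 14.3725
cotton: 7.5 × (1.24/1.39) = 7.5 × 0.892086 = 6.6906
rubber: 21.9 × (3.55/2.84) = 21.9 × 1.250000 = 27.3750
wool: 27.8 × (16.22/13.30) = 27.8 × 1.219549 = 33.9035
Index = Σ wᵢ·(p₁ᵢ/p₀ᵢ) = 49.2250 + 14.3725 + 6.6906 + 27.3750 + 33.9035 = 131.5666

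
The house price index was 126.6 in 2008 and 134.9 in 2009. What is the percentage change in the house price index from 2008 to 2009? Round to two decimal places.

6.56%

Change = (134.9 − 126.6) / 126.6 × 100
       = 8.3 / 126.6 × 100 = 6.5561%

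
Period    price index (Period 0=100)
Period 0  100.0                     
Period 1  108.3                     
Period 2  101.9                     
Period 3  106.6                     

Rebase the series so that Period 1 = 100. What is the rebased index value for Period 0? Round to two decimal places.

92.34

Rebased(Period 0) = 100.0 / 108.3 × 100 = 92.3361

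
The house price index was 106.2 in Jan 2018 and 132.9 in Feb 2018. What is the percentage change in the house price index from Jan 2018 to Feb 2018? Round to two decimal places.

25.14%

Change = (132.9 − 106.2) / 106.2 × 100
       = 26.7 / 106.2 × 100 = 25.1412%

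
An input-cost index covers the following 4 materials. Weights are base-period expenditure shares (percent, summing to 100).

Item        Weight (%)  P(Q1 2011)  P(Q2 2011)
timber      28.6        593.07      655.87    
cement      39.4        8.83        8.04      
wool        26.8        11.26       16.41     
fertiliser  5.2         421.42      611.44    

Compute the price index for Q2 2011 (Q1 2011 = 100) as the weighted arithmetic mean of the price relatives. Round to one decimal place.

114.1

timber: 28.6 × (655.87/593.07) = 28.6 × 1.105890 = 31.6284
cement: 39.4 × (8.04/8.83) = 39.4 × 0.910532 = 35.8750
wool: 26.8 × (16.41/11.26) = 26.8 × 1.457371 = 39.0575
fertiliser: 5.2 × (611.44/421.42) = 5.2 × 1.450904 = 7.5447
Index = Σ wᵢ·(p₁ᵢ/p₀ᵢ) = 31.6284 + 35.8750 + 39.0575 + 7.5447 = 114.1057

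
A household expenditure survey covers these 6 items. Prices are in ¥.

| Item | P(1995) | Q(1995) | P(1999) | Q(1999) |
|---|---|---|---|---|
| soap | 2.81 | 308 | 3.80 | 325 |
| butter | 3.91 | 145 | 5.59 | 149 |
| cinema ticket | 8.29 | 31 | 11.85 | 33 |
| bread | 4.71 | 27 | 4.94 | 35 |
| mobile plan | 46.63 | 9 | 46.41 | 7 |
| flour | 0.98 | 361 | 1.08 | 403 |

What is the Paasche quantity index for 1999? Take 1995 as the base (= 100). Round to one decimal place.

Paasche quantity index uses current-period prices as weights.
ΣP(1999)·Q(1999) = 3.80×325 + 5.59×149 + 11.85×33 + 4.94×35 + 46.41×7 + 1.08×403 = 1235 + 832.91 + 391.05 + 172.9 + 324.87 + 435.24 = 3391.97
ΣP(1999)·Q(1995) = 3.80×308 + 5.59×145 + 11.85×31 + 4.94×27 + 46.41×9 + 1.08×361 = 1170.4 + 810.55 + 367.35 + 133.38 + 417.69 + 389.88 = 3289.25
Index = 3391.97 / 3289.25 × 100 = 103.1229

103.1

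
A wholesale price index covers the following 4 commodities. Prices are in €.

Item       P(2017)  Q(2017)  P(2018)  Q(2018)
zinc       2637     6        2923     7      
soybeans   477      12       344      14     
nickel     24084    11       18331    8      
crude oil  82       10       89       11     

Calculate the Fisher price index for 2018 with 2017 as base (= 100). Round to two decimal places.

Laspeyres component (base-period weights):
ΣP(2018)Q(2017) = 2923×6 + 344×12 + 18331×11 + 89×10 = 17538 + 4128 + 201641 + 890 = 224197
ΣP(2017)Q(2017) = 2637×6 + 477×12 + 24084×11 + 82×10 = 15822 + 5724 + 264924 + 820 = 287290
L = 224197 / 287290 × 100 = 78.0386
Paasche component (current-period weights):
ΣP(2018)Q(2018) = 2923×7 + 344×14 + 18331×8 + 89×11 = 20461 + 4816 + 146648 + 979 = 172904
ΣP(2017)Q(2018) = 2637×7 + 477×14 + 24084×8 + 82×11 = 18459 + 6678 + 192672 + 902 = 218711
P = 172904 / 218711 × 100 = 79.0559
Fisher = √(L × P) = √(78.0386 × 79.0559) = 78.5456

78.55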